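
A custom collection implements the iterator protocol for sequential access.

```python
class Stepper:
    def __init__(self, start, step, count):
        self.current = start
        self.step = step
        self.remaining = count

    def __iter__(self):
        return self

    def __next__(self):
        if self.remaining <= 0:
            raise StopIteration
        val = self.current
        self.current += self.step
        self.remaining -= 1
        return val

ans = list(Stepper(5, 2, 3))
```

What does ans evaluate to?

Step 1: Stepper starts at 5, increments by 2, for 3 steps:
  Yield 5, then current += 2
  Yield 7, then current += 2
  Yield 9, then current += 2
Therefore ans = [5, 7, 9].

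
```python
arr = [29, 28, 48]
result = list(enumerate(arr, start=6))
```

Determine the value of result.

Step 1: enumerate with start=6:
  (6, 29)
  (7, 28)
  (8, 48)
Therefore result = [(6, 29), (7, 28), (8, 48)].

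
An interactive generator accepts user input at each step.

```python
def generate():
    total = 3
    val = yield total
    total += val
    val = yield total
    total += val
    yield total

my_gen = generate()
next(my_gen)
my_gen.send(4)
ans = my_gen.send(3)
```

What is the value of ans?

Step 1: next() -> yield total=3.
Step 2: send(4) -> val=4, total = 3+4 = 7, yield 7.
Step 3: send(3) -> val=3, total = 7+3 = 10, yield 10.
Therefore ans = 10.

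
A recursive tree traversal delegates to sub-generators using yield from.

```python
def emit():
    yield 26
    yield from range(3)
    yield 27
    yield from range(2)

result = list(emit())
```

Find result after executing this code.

Step 1: Trace yields in order:
  yield 26
  yield 0
  yield 1
  yield 2
  yield 27
  yield 0
  yield 1
Therefore result = [26, 0, 1, 2, 27, 0, 1].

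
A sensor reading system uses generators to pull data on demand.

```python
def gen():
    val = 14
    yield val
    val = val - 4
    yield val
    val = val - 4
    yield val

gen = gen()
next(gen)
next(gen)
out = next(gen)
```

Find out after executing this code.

Step 1: Trace through generator execution:
  Yield 1: val starts at 14, yield 14
  Yield 2: val = 14 - 4 = 10, yield 10
  Yield 3: val = 10 - 4 = 6, yield 6
Step 2: First next() gets 14, second next() gets the second value, third next() yields 6.
Therefore out = 6.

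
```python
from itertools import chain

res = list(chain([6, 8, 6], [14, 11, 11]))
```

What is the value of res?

Step 1: chain() concatenates iterables: [6, 8, 6] + [14, 11, 11].
Therefore res = [6, 8, 6, 14, 11, 11].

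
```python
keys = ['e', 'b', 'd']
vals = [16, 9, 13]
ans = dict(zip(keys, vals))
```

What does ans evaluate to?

Step 1: zip pairs keys with values:
  'e' -> 16
  'b' -> 9
  'd' -> 13
Therefore ans = {'e': 16, 'b': 9, 'd': 13}.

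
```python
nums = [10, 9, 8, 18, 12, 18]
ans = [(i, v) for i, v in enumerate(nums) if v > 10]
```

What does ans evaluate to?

Step 1: Filter enumerate([10, 9, 8, 18, 12, 18]) keeping v > 10:
  (0, 10): 10 <= 10, excluded
  (1, 9): 9 <= 10, excluded
  (2, 8): 8 <= 10, excluded
  (3, 18): 18 > 10, included
  (4, 12): 12 > 10, included
  (5, 18): 18 > 10, included
Therefore ans = [(3, 18), (4, 12), (5, 18)].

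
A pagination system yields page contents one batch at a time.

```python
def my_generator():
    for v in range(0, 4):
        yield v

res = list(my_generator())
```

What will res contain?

Step 1: The generator yields each value from range(0, 4).
Step 2: list() consumes all yields: [0, 1, 2, 3].
Therefore res = [0, 1, 2, 3].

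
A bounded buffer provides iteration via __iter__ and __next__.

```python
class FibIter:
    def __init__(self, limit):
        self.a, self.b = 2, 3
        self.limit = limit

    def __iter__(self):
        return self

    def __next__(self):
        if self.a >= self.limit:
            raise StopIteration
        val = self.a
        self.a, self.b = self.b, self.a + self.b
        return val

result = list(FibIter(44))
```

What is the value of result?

Step 1: Fibonacci-like sequence (a=2, b=3) until >= 44:
  Yield 2, then a,b = 3,5
  Yield 3, then a,b = 5,8
  Yield 5, then a,b = 8,13
  Yield 8, then a,b = 13,21
  Yield 13, then a,b = 21,34
  Yield 21, then a,b = 34,55
  Yield 34, then a,b = 55,89
Step 2: 55 >= 44, stop.
Therefore result = [2, 3, 5, 8, 13, 21, 34].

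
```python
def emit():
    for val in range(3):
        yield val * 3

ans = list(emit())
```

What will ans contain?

Step 1: For each val in range(3), yield val * 3:
  val=0: yield 0 * 3 = 0
  val=1: yield 1 * 3 = 3
  val=2: yield 2 * 3 = 6
Therefore ans = [0, 3, 6].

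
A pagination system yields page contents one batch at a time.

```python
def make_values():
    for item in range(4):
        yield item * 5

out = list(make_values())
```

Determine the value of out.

Step 1: For each item in range(4), yield item * 5:
  item=0: yield 0 * 5 = 0
  item=1: yield 1 * 5 = 5
  item=2: yield 2 * 5 = 10
  item=3: yield 3 * 5 = 15
Therefore out = [0, 5, 10, 15].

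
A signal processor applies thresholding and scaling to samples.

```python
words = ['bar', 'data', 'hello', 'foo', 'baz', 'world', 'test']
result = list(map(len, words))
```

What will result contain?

Step 1: Map len() to each word:
  'bar' -> 3
  'data' -> 4
  'hello' -> 5
  'foo' -> 3
  'baz' -> 3
  'world' -> 5
  'test' -> 4
Therefore result = [3, 4, 5, 3, 3, 5, 4].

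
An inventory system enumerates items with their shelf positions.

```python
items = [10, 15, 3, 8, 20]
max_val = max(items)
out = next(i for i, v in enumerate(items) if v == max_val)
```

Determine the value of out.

Step 1: max([10, 15, 3, 8, 20]) = 20.
Step 2: Find first index where value == 20:
  Index 0: 10 != 20
  Index 1: 15 != 20
  Index 2: 3 != 20
  Index 3: 8 != 20
  Index 4: 20 == 20, found!
Therefore out = 4.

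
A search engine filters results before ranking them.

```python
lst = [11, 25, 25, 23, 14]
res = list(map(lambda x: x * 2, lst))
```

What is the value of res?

Step 1: Apply lambda x: x * 2 to each element:
  11 -> 22
  25 -> 50
  25 -> 50
  23 -> 46
  14 -> 28
Therefore res = [22, 50, 50, 46, 28].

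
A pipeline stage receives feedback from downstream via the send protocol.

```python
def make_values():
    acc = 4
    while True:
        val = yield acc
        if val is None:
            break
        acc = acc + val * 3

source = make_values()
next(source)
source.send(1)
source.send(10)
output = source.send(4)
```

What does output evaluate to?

Step 1: next() -> yield acc=4.
Step 2: send(1) -> val=1, acc = 4 + 1*3 = 7, yield 7.
Step 3: send(10) -> val=10, acc = 7 + 10*3 = 37, yield 37.
Step 4: send(4) -> val=4, acc = 37 + 4*3 = 49, yield 49.
Therefore output = 49.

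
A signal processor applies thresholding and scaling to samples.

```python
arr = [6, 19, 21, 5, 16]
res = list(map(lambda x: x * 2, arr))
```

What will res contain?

Step 1: Apply lambda x: x * 2 to each element:
  6 -> 12
  19 -> 38
  21 -> 42
  5 -> 10
  16 -> 32
Therefore res = [12, 38, 42, 10, 32].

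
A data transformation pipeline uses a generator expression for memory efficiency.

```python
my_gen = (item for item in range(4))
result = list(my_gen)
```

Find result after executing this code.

Step 1: Generator expression iterates range(4): [0, 1, 2, 3].
Step 2: list() collects all values.
Therefore result = [0, 1, 2, 3].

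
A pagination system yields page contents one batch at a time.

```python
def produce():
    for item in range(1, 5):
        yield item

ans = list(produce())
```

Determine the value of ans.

Step 1: The generator yields each value from range(1, 5).
Step 2: list() consumes all yields: [1, 2, 3, 4].
Therefore ans = [1, 2, 3, 4].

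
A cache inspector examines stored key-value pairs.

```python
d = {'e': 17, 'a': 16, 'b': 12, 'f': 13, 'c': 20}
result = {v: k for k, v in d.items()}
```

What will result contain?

Step 1: Invert dict (swap keys and values):
  'e': 17 -> 17: 'e'
  'a': 16 -> 16: 'a'
  'b': 12 -> 12: 'b'
  'f': 13 -> 13: 'f'
  'c': 20 -> 20: 'c'
Therefore result = {17: 'e', 16: 'a', 12: 'b', 13: 'f', 20: 'c'}.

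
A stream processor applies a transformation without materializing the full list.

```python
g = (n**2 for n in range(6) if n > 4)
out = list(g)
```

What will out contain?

Step 1: For range(6), keep n > 4, then square:
  n=0: 0 <= 4, excluded
  n=1: 1 <= 4, excluded
  n=2: 2 <= 4, excluded
  n=3: 3 <= 4, excluded
  n=4: 4 <= 4, excluded
  n=5: 5 > 4, yield 5**2 = 25
Therefore out = [25].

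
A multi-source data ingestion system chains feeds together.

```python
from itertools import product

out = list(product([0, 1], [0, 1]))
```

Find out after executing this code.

Step 1: product([0, 1], [0, 1]) gives all pairs:
  (0, 0)
  (0, 1)
  (1, 0)
  (1, 1)
Therefore out = [(0, 0), (0, 1), (1, 0), (1, 1)].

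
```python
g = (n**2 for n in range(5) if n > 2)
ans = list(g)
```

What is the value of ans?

Step 1: For range(5), keep n > 2, then square:
  n=0: 0 <= 2, excluded
  n=1: 1 <= 2, excluded
  n=2: 2 <= 2, excluded
  n=3: 3 > 2, yield 3**2 = 9
  n=4: 4 > 2, yield 4**2 = 16
Therefore ans = [9, 16].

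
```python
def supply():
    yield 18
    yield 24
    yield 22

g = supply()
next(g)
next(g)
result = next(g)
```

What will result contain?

Step 1: supply() creates a generator.
Step 2: next(g) yields 18 (consumed and discarded).
Step 3: next(g) yields 24 (consumed and discarded).
Step 4: next(g) yields 22, assigned to result.
Therefore result = 22.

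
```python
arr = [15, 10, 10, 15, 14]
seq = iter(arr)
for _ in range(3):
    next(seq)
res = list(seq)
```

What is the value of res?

Step 1: Create iterator over [15, 10, 10, 15, 14].
Step 2: Advance 3 positions (consuming [15, 10, 10]).
Step 3: list() collects remaining elements: [15, 14].
Therefore res = [15, 14].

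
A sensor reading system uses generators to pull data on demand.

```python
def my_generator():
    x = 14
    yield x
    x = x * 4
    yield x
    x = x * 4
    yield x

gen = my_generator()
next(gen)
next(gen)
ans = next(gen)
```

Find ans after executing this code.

Step 1: Trace through generator execution:
  Yield 1: x starts at 14, yield 14
  Yield 2: x = 14 * 4 = 56, yield 56
  Yield 3: x = 56 * 4 = 224, yield 224
Step 2: First next() gets 14, second next() gets the second value, third next() yields 224.
Therefore ans = 224.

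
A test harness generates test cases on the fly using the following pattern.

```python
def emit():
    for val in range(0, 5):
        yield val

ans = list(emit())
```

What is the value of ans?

Step 1: The generator yields each value from range(0, 5).
Step 2: list() consumes all yields: [0, 1, 2, 3, 4].
Therefore ans = [0, 1, 2, 3, 4].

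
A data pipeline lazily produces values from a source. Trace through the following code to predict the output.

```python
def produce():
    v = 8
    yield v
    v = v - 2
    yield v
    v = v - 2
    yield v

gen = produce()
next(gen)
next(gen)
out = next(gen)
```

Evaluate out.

Step 1: Trace through generator execution:
  Yield 1: v starts at 8, yield 8
  Yield 2: v = 8 - 2 = 6, yield 6
  Yield 3: v = 6 - 2 = 4, yield 4
Step 2: First next() gets 8, second next() gets the second value, third next() yields 4.
Therefore out = 4.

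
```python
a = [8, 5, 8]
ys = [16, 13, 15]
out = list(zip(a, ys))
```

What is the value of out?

Step 1: zip pairs elements at same index:
  Index 0: (8, 16)
  Index 1: (5, 13)
  Index 2: (8, 15)
Therefore out = [(8, 16), (5, 13), (8, 15)].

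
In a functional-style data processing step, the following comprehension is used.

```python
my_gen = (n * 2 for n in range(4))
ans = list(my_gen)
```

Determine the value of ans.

Step 1: For each n in range(4), compute n*2:
  n=0: 0*2 = 0
  n=1: 1*2 = 2
  n=2: 2*2 = 4
  n=3: 3*2 = 6
Therefore ans = [0, 2, 4, 6].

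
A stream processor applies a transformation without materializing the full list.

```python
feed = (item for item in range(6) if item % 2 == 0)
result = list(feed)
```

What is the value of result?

Step 1: Filter range(6) keeping only even values:
  item=0: even, included
  item=1: odd, excluded
  item=2: even, included
  item=3: odd, excluded
  item=4: even, included
  item=5: odd, excluded
Therefore result = [0, 2, 4].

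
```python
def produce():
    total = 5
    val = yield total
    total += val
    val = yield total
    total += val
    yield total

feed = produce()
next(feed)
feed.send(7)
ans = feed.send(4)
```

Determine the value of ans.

Step 1: next() -> yield total=5.
Step 2: send(7) -> val=7, total = 5+7 = 12, yield 12.
Step 3: send(4) -> val=4, total = 12+4 = 16, yield 16.
Therefore ans = 16.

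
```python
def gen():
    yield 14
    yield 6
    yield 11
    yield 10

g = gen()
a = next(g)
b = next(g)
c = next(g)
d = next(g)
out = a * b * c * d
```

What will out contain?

Step 1: Create generator and consume all values:
  a = next(g) = 14
  b = next(g) = 6
  c = next(g) = 11
  d = next(g) = 10
Step 2: out = 14 * 6 * 11 * 10 = 9240.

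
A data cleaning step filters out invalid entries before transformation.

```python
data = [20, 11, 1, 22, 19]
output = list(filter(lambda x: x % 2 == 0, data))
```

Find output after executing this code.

Step 1: Filter elements divisible by 2:
  20 % 2 = 0: kept
  11 % 2 = 1: removed
  1 % 2 = 1: removed
  22 % 2 = 0: kept
  19 % 2 = 1: removed
Therefore output = [20, 22].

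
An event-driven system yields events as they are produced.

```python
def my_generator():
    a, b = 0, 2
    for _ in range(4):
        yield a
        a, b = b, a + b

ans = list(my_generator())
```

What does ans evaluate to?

Step 1: Fibonacci-like sequence starting with a=0, b=2:
  Iteration 1: yield a=0, then a,b = 2,2
  Iteration 2: yield a=2, then a,b = 2,4
  Iteration 3: yield a=2, then a,b = 4,6
  Iteration 4: yield a=4, then a,b = 6,10
Therefore ans = [0, 2, 2, 4].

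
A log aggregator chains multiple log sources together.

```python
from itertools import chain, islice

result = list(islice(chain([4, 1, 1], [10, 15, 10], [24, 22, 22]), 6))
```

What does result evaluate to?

Step 1: chain([4, 1, 1], [10, 15, 10], [24, 22, 22]) = [4, 1, 1, 10, 15, 10, 24, 22, 22].
Step 2: islice takes first 6 elements: [4, 1, 1, 10, 15, 10].
Therefore result = [4, 1, 1, 10, 15, 10].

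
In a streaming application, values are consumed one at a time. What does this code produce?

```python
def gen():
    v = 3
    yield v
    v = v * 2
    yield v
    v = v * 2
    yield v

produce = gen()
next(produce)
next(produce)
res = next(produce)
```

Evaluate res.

Step 1: Trace through generator execution:
  Yield 1: v starts at 3, yield 3
  Yield 2: v = 3 * 2 = 6, yield 6
  Yield 3: v = 6 * 2 = 12, yield 12
Step 2: First next() gets 3, second next() gets the second value, third next() yields 12.
Therefore res = 12.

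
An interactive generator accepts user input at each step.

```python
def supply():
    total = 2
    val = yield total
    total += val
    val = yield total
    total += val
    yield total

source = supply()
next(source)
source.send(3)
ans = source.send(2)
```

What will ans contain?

Step 1: next() -> yield total=2.
Step 2: send(3) -> val=3, total = 2+3 = 5, yield 5.
Step 3: send(2) -> val=2, total = 5+2 = 7, yield 7.
Therefore ans = 7.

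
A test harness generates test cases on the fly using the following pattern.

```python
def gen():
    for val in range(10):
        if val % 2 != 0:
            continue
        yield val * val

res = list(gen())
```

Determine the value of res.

Step 1: Only yield val**2 when val is divisible by 2:
  val=0: 0 % 2 == 0, yield 0**2 = 0
  val=2: 2 % 2 == 0, yield 2**2 = 4
  val=4: 4 % 2 == 0, yield 4**2 = 16
  val=6: 6 % 2 == 0, yield 6**2 = 36
  val=8: 8 % 2 == 0, yield 8**2 = 64
Therefore res = [0, 4, 16, 36, 64].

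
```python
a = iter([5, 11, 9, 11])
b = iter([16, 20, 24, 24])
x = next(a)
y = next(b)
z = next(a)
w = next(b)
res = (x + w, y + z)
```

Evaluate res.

Step 1: a iterates [5, 11, 9, 11], b iterates [16, 20, 24, 24].
Step 2: x = next(a) = 5, y = next(b) = 16.
Step 3: z = next(a) = 11, w = next(b) = 20.
Step 4: res = (5 + 20, 16 + 11) = (25, 27).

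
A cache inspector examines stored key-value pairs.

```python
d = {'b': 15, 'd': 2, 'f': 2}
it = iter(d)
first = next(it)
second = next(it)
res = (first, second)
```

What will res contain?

Step 1: iter(d) iterates over keys: ['b', 'd', 'f'].
Step 2: first = next(it) = 'b', second = next(it) = 'd'.
Therefore res = ('b', 'd').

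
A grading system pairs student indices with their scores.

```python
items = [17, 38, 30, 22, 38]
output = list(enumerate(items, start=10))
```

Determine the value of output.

Step 1: enumerate with start=10:
  (10, 17)
  (11, 38)
  (12, 30)
  (13, 22)
  (14, 38)
Therefore output = [(10, 17), (11, 38), (12, 30), (13, 22), (14, 38)].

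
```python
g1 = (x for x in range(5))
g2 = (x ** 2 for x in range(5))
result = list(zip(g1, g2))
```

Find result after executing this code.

Step 1: g1 produces [0, 1, 2, 3, 4].
Step 2: g2 produces [0, 1, 4, 9, 16].
Step 3: zip pairs them: [(0, 0), (1, 1), (2, 4), (3, 9), (4, 16)].
Therefore result = [(0, 0), (1, 1), (2, 4), (3, 9), (4, 16)].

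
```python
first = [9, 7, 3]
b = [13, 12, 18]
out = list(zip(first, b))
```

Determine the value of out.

Step 1: zip pairs elements at same index:
  Index 0: (9, 13)
  Index 1: (7, 12)
  Index 2: (3, 18)
Therefore out = [(9, 13), (7, 12), (3, 18)].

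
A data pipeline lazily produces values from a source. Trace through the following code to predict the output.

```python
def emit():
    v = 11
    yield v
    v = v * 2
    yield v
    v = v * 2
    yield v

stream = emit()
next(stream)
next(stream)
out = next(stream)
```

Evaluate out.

Step 1: Trace through generator execution:
  Yield 1: v starts at 11, yield 11
  Yield 2: v = 11 * 2 = 22, yield 22
  Yield 3: v = 22 * 2 = 44, yield 44
Step 2: First next() gets 11, second next() gets the second value, third next() yields 44.
Therefore out = 44.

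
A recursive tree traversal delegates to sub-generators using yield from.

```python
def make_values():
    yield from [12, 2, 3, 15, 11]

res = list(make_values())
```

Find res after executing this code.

Step 1: yield from delegates to the iterable, yielding each element.
Step 2: Collected values: [12, 2, 3, 15, 11].
Therefore res = [12, 2, 3, 15, 11].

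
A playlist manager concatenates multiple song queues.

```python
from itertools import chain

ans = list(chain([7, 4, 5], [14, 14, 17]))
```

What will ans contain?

Step 1: chain() concatenates iterables: [7, 4, 5] + [14, 14, 17].
Therefore ans = [7, 4, 5, 14, 14, 17].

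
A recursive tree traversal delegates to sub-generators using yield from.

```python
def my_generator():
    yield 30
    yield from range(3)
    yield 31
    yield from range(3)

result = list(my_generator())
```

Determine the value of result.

Step 1: Trace yields in order:
  yield 30
  yield 0
  yield 1
  yield 2
  yield 31
  yield 0
  yield 1
  yield 2
Therefore result = [30, 0, 1, 2, 31, 0, 1, 2].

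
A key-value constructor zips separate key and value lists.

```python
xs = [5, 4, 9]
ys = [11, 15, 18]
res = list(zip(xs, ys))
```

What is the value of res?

Step 1: zip pairs elements at same index:
  Index 0: (5, 11)
  Index 1: (4, 15)
  Index 2: (9, 18)
Therefore res = [(5, 11), (4, 15), (9, 18)].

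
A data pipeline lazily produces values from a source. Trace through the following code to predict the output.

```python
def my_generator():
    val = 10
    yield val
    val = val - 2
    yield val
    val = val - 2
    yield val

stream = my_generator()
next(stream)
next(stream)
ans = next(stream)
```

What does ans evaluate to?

Step 1: Trace through generator execution:
  Yield 1: val starts at 10, yield 10
  Yield 2: val = 10 - 2 = 8, yield 8
  Yield 3: val = 8 - 2 = 6, yield 6
Step 2: First next() gets 10, second next() gets the second value, third next() yields 6.
Therefore ans = 6.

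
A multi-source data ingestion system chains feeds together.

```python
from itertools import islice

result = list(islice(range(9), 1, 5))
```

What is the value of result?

Step 1: islice(range(9), 1, 5) takes elements at indices [1, 5).
Step 2: Elements: [1, 2, 3, 4].
Therefore result = [1, 2, 3, 4].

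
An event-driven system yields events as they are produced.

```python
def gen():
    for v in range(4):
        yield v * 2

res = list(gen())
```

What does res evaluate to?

Step 1: For each v in range(4), yield v * 2:
  v=0: yield 0 * 2 = 0
  v=1: yield 1 * 2 = 2
  v=2: yield 2 * 2 = 4
  v=3: yield 3 * 2 = 6
Therefore res = [0, 2, 4, 6].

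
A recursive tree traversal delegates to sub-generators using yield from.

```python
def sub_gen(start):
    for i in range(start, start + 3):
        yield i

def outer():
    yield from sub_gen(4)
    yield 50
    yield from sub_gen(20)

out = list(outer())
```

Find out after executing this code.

Step 1: outer() delegates to sub_gen(4):
  yield 4
  yield 5
  yield 6
Step 2: yield 50
Step 3: Delegates to sub_gen(20):
  yield 20
  yield 21
  yield 22
Therefore out = [4, 5, 6, 50, 20, 21, 22].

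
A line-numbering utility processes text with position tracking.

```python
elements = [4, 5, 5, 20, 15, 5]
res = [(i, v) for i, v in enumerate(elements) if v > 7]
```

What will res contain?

Step 1: Filter enumerate([4, 5, 5, 20, 15, 5]) keeping v > 7:
  (0, 4): 4 <= 7, excluded
  (1, 5): 5 <= 7, excluded
  (2, 5): 5 <= 7, excluded
  (3, 20): 20 > 7, included
  (4, 15): 15 > 7, included
  (5, 5): 5 <= 7, excluded
Therefore res = [(3, 20), (4, 15)].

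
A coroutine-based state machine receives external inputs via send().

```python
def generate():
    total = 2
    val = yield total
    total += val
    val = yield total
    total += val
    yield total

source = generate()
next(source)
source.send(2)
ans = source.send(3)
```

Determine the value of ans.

Step 1: next() -> yield total=2.
Step 2: send(2) -> val=2, total = 2+2 = 4, yield 4.
Step 3: send(3) -> val=3, total = 4+3 = 7, yield 7.
Therefore ans = 7.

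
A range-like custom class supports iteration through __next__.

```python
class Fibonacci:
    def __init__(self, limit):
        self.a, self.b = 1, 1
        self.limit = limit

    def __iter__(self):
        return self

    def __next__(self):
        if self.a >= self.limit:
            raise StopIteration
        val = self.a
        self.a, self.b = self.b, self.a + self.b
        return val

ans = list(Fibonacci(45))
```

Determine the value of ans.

Step 1: Fibonacci-like sequence (a=1, b=1) until >= 45:
  Yield 1, then a,b = 1,2
  Yield 1, then a,b = 2,3
  Yield 2, then a,b = 3,5
  Yield 3, then a,b = 5,8
  Yield 5, then a,b = 8,13
  Yield 8, then a,b = 13,21
  Yield 13, then a,b = 21,34
  Yield 21, then a,b = 34,55
  Yield 34, then a,b = 55,89
Step 2: 55 >= 45, stop.
Therefore ans = [1, 1, 2, 3, 5, 8, 13, 21, 34].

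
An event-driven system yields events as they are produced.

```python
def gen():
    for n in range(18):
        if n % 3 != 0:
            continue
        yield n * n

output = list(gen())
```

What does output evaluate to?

Step 1: Only yield n**2 when n is divisible by 3:
  n=0: 0 % 3 == 0, yield 0**2 = 0
  n=3: 3 % 3 == 0, yield 3**2 = 9
  n=6: 6 % 3 == 0, yield 6**2 = 36
  n=9: 9 % 3 == 0, yield 9**2 = 81
  n=12: 12 % 3 == 0, yield 12**2 = 144
  n=15: 15 % 3 == 0, yield 15**2 = 225
Therefore output = [0, 9, 36, 81, 144, 225].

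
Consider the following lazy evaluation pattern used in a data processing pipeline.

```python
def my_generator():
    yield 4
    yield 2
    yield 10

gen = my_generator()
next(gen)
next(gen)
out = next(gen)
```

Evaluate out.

Step 1: my_generator() creates a generator.
Step 2: next(gen) yields 4 (consumed and discarded).
Step 3: next(gen) yields 2 (consumed and discarded).
Step 4: next(gen) yields 10, assigned to out.
Therefore out = 10.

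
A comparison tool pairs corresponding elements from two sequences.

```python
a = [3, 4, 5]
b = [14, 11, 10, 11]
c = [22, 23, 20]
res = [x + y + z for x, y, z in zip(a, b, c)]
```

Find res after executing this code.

Step 1: zip three lists (truncates to shortest, len=3):
  3 + 14 + 22 = 39
  4 + 11 + 23 = 38
  5 + 10 + 20 = 35
Therefore res = [39, 38, 35].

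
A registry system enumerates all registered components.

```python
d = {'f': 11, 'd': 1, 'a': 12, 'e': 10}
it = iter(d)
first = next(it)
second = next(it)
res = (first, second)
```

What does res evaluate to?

Step 1: iter(d) iterates over keys: ['f', 'd', 'a', 'e'].
Step 2: first = next(it) = 'f', second = next(it) = 'd'.
Therefore res = ('f', 'd').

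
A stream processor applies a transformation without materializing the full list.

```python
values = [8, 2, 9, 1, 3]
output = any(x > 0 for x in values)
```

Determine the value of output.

Step 1: Check x > 0 for each element in [8, 2, 9, 1, 3]:
  8 > 0: True
  2 > 0: True
  9 > 0: True
  1 > 0: True
  3 > 0: True
Step 2: any() returns True.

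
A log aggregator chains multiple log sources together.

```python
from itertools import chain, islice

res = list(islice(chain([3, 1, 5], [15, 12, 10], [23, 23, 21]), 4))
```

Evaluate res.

Step 1: chain([3, 1, 5], [15, 12, 10], [23, 23, 21]) = [3, 1, 5, 15, 12, 10, 23, 23, 21].
Step 2: islice takes first 4 elements: [3, 1, 5, 15].
Therefore res = [3, 1, 5, 15].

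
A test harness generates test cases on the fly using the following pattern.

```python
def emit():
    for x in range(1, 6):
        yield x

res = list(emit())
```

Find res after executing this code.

Step 1: The generator yields each value from range(1, 6).
Step 2: list() consumes all yields: [1, 2, 3, 4, 5].
Therefore res = [1, 2, 3, 4, 5].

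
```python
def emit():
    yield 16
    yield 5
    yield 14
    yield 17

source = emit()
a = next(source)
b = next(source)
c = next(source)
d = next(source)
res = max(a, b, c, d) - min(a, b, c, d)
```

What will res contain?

Step 1: Create generator and consume all values:
  a = next(source) = 16
  b = next(source) = 5
  c = next(source) = 14
  d = next(source) = 17
Step 2: max = 17, min = 5, res = 17 - 5 = 12.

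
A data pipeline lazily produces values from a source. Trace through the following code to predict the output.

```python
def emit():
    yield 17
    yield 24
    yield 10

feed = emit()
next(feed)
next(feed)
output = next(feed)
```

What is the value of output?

Step 1: emit() creates a generator.
Step 2: next(feed) yields 17 (consumed and discarded).
Step 3: next(feed) yields 24 (consumed and discarded).
Step 4: next(feed) yields 10, assigned to output.
Therefore output = 10.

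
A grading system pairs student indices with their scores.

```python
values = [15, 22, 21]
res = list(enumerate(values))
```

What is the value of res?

Step 1: enumerate pairs each element with its index:
  (0, 15)
  (1, 22)
  (2, 21)
Therefore res = [(0, 15), (1, 22), (2, 21)].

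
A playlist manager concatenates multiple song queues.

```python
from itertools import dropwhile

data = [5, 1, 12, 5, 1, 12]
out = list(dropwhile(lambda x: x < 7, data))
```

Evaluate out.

Step 1: dropwhile drops elements while < 7:
  5 < 7: dropped
  1 < 7: dropped
  12: kept (dropping stopped)
Step 2: Remaining elements kept regardless of condition.
Therefore out = [12, 5, 1, 12].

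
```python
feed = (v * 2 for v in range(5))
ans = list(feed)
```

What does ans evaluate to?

Step 1: For each v in range(5), compute v*2:
  v=0: 0*2 = 0
  v=1: 1*2 = 2
  v=2: 2*2 = 4
  v=3: 3*2 = 6
  v=4: 4*2 = 8
Therefore ans = [0, 2, 4, 6, 8].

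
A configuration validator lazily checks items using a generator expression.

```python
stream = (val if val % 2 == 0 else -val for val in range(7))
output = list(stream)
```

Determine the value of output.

Step 1: For each val in range(7), yield val if even, else -val:
  val=0: even, yield 0
  val=1: odd, yield -1
  val=2: even, yield 2
  val=3: odd, yield -3
  val=4: even, yield 4
  val=5: odd, yield -5
  val=6: even, yield 6
Therefore output = [0, -1, 2, -3, 4, -5, 6].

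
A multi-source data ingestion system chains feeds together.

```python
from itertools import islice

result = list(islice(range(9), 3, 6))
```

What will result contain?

Step 1: islice(range(9), 3, 6) takes elements at indices [3, 6).
Step 2: Elements: [3, 4, 5].
Therefore result = [3, 4, 5].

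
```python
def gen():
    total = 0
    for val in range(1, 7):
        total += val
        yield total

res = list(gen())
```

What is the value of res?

Step 1: Generator accumulates running sum:
  val=1: total = 1, yield 1
  val=2: total = 3, yield 3
  val=3: total = 6, yield 6
  val=4: total = 10, yield 10
  val=5: total = 15, yield 15
  val=6: total = 21, yield 21
Therefore res = [1, 3, 6, 10, 15, 21].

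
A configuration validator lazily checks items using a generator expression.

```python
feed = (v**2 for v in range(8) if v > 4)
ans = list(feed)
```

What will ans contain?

Step 1: For range(8), keep v > 4, then square:
  v=0: 0 <= 4, excluded
  v=1: 1 <= 4, excluded
  v=2: 2 <= 4, excluded
  v=3: 3 <= 4, excluded
  v=4: 4 <= 4, excluded
  v=5: 5 > 4, yield 5**2 = 25
  v=6: 6 > 4, yield 6**2 = 36
  v=7: 7 > 4, yield 7**2 = 49
Therefore ans = [25, 36, 49].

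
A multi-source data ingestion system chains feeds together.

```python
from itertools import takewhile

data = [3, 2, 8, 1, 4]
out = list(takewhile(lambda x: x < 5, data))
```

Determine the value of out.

Step 1: takewhile stops at first element >= 5:
  3 < 5: take
  2 < 5: take
  8 >= 5: stop
Therefore out = [3, 2].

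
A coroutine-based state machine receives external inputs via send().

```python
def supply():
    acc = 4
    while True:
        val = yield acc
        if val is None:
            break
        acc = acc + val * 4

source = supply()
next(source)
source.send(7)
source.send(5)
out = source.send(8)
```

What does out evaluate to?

Step 1: next() -> yield acc=4.
Step 2: send(7) -> val=7, acc = 4 + 7*4 = 32, yield 32.
Step 3: send(5) -> val=5, acc = 32 + 5*4 = 52, yield 52.
Step 4: send(8) -> val=8, acc = 52 + 8*4 = 84, yield 84.
Therefore out = 84.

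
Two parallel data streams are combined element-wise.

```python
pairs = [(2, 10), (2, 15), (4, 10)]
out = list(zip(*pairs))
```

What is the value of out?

Step 1: zip(*pairs) transposes: unzips [(2, 10), (2, 15), (4, 10)] into separate sequences.
Step 2: First elements: (2, 2, 4), second elements: (10, 15, 10).
Therefore out = [(2, 2, 4), (10, 15, 10)].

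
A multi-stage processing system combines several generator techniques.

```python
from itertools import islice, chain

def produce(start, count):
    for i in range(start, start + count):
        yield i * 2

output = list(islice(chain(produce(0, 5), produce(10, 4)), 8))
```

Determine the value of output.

Step 1: produce(0, 5) yields [0, 2, 4, 6, 8].
Step 2: produce(10, 4) yields [20, 22, 24, 26].
Step 3: chain concatenates: [0, 2, 4, 6, 8, 20, 22, 24, 26].
Step 4: islice takes first 8: [0, 2, 4, 6, 8, 20, 22, 24].
Therefore output = [0, 2, 4, 6, 8, 20, 22, 24].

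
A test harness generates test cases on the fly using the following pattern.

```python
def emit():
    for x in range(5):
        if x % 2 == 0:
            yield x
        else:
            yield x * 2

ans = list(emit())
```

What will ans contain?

Step 1: For each x in range(5), yield x if even, else x*2:
  x=0 (even): yield 0
  x=1 (odd): yield 1*2 = 2
  x=2 (even): yield 2
  x=3 (odd): yield 3*2 = 6
  x=4 (even): yield 4
Therefore ans = [0, 2, 2, 6, 4].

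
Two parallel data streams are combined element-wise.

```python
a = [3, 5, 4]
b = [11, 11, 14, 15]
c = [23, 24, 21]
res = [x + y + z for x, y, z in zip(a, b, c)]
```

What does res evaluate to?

Step 1: zip three lists (truncates to shortest, len=3):
  3 + 11 + 23 = 37
  5 + 11 + 24 = 40
  4 + 14 + 21 = 39
Therefore res = [37, 40, 39].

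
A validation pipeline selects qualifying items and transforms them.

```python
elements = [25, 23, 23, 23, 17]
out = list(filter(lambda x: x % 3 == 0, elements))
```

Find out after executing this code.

Step 1: Filter elements divisible by 3:
  25 % 3 = 1: removed
  23 % 3 = 2: removed
  23 % 3 = 2: removed
  23 % 3 = 2: removed
  17 % 3 = 2: removed
Therefore out = [].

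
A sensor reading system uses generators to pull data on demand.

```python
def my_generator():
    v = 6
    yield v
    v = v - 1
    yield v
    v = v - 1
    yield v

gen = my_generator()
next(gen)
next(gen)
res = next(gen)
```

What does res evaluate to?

Step 1: Trace through generator execution:
  Yield 1: v starts at 6, yield 6
  Yield 2: v = 6 - 1 = 5, yield 5
  Yield 3: v = 5 - 1 = 4, yield 4
Step 2: First next() gets 6, second next() gets the second value, third next() yields 4.
Therefore res = 4.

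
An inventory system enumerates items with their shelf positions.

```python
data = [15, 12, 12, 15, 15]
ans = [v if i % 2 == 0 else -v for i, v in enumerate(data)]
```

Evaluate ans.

Step 1: For each (i, v), keep v if i is even, negate if odd:
  i=0 (even): keep 15
  i=1 (odd): negate to -12
  i=2 (even): keep 12
  i=3 (odd): negate to -15
  i=4 (even): keep 15
Therefore ans = [15, -12, 12, -15, 15].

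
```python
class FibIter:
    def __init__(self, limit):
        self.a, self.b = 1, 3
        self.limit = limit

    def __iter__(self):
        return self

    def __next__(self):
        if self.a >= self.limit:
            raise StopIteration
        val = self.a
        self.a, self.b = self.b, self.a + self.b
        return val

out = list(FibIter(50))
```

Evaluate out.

Step 1: Fibonacci-like sequence (a=1, b=3) until >= 50:
  Yield 1, then a,b = 3,4
  Yield 3, then a,b = 4,7
  Yield 4, then a,b = 7,11
  Yield 7, then a,b = 11,18
  Yield 11, then a,b = 18,29
  Yield 18, then a,b = 29,47
  Yield 29, then a,b = 47,76
  Yield 47, then a,b = 76,123
Step 2: 76 >= 50, stop.
Therefore out = [1, 3, 4, 7, 11, 18, 29, 47].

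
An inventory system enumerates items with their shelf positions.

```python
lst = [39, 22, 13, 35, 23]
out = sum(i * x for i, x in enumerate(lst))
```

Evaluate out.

Step 1: Compute i * x for each (i, x) in enumerate([39, 22, 13, 35, 23]):
  i=0, x=39: 0*39 = 0
  i=1, x=22: 1*22 = 22
  i=2, x=13: 2*13 = 26
  i=3, x=35: 3*35 = 105
  i=4, x=23: 4*23 = 92
Step 2: sum = 0 + 22 + 26 + 105 + 92 = 245.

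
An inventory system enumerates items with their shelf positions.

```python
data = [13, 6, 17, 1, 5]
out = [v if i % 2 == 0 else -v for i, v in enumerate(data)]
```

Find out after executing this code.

Step 1: For each (i, v), keep v if i is even, negate if odd:
  i=0 (even): keep 13
  i=1 (odd): negate to -6
  i=2 (even): keep 17
  i=3 (odd): negate to -1
  i=4 (even): keep 5
Therefore out = [13, -6, 17, -1, 5].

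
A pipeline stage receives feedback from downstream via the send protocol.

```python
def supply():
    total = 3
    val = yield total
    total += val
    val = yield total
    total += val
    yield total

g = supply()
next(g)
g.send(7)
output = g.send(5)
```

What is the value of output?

Step 1: next() -> yield total=3.
Step 2: send(7) -> val=7, total = 3+7 = 10, yield 10.
Step 3: send(5) -> val=5, total = 10+5 = 15, yield 15.
Therefore output = 15.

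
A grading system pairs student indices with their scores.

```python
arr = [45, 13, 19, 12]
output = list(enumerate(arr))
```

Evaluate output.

Step 1: enumerate pairs each element with its index:
  (0, 45)
  (1, 13)
  (2, 19)
  (3, 12)
Therefore output = [(0, 45), (1, 13), (2, 19), (3, 12)].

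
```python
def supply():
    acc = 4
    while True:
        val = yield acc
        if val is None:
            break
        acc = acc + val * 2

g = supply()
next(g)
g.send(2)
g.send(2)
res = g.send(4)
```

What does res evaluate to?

Step 1: next() -> yield acc=4.
Step 2: send(2) -> val=2, acc = 4 + 2*2 = 8, yield 8.
Step 3: send(2) -> val=2, acc = 8 + 2*2 = 12, yield 12.
Step 4: send(4) -> val=4, acc = 12 + 4*2 = 20, yield 20.
Therefore res = 20.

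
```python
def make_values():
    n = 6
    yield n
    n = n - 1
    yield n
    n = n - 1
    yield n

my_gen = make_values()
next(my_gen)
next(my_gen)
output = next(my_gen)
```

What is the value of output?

Step 1: Trace through generator execution:
  Yield 1: n starts at 6, yield 6
  Yield 2: n = 6 - 1 = 5, yield 5
  Yield 3: n = 5 - 1 = 4, yield 4
Step 2: First next() gets 6, second next() gets the second value, third next() yields 4.
Therefore output = 4.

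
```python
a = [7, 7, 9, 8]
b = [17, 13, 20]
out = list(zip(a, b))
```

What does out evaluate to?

Step 1: zip stops at shortest (len(a)=4, len(b)=3):
  Index 0: (7, 17)
  Index 1: (7, 13)
  Index 2: (9, 20)
Step 2: Last element of a (8) has no pair, dropped.
Therefore out = [(7, 17), (7, 13), (9, 20)].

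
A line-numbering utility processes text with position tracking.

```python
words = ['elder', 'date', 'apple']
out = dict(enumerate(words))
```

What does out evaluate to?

Step 1: enumerate pairs indices with words:
  0 -> 'elder'
  1 -> 'date'
  2 -> 'apple'
Therefore out = {0: 'elder', 1: 'date', 2: 'apple'}.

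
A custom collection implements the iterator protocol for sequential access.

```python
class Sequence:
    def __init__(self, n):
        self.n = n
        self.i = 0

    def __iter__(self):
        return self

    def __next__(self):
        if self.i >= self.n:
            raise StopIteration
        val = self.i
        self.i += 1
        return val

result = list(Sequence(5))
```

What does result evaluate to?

Step 1: Sequence(5) creates an iterator counting 0 to 4.
Step 2: list() consumes all values: [0, 1, 2, 3, 4].
Therefore result = [0, 1, 2, 3, 4].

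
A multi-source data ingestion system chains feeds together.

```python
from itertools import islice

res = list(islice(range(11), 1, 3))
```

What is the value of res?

Step 1: islice(range(11), 1, 3) takes elements at indices [1, 3).
Step 2: Elements: [1, 2].
Therefore res = [1, 2].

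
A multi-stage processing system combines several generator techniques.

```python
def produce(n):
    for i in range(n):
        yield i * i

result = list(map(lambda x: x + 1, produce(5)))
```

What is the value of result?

Step 1: produce(5) yields squares: [0, 1, 4, 9, 16].
Step 2: map adds 1 to each: [1, 2, 5, 10, 17].
Therefore result = [1, 2, 5, 10, 17].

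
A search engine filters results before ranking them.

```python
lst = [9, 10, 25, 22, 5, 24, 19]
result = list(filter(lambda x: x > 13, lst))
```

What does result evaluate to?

Step 1: Filter elements > 13:
  9: removed
  10: removed
  25: kept
  22: kept
  5: removed
  24: kept
  19: kept
Therefore result = [25, 22, 24, 19].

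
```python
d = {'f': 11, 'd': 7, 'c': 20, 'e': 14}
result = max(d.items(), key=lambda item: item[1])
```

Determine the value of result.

Step 1: Find item with maximum value:
  ('f', 11)
  ('d', 7)
  ('c', 20)
  ('e', 14)
Step 2: Maximum value is 20 at key 'c'.
Therefore result = ('c', 20).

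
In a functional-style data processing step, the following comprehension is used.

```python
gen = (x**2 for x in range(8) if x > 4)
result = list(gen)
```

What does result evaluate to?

Step 1: For range(8), keep x > 4, then square:
  x=0: 0 <= 4, excluded
  x=1: 1 <= 4, excluded
  x=2: 2 <= 4, excluded
  x=3: 3 <= 4, excluded
  x=4: 4 <= 4, excluded
  x=5: 5 > 4, yield 5**2 = 25
  x=6: 6 > 4, yield 6**2 = 36
  x=7: 7 > 4, yield 7**2 = 49
Therefore result = [25, 36, 49].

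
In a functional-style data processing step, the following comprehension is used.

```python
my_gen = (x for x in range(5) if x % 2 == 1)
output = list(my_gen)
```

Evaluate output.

Step 1: Filter range(5) keeping only odd values:
  x=0: even, excluded
  x=1: odd, included
  x=2: even, excluded
  x=3: odd, included
  x=4: even, excluded
Therefore output = [1, 3].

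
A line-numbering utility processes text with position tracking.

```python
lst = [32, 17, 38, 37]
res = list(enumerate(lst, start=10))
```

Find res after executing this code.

Step 1: enumerate with start=10:
  (10, 32)
  (11, 17)
  (12, 38)
  (13, 37)
Therefore res = [(10, 32), (11, 17), (12, 38), (13, 37)].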